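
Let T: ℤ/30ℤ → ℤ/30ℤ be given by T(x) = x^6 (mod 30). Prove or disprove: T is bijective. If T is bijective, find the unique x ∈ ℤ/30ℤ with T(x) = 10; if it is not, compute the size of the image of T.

12

T(2): Repeated squaring mod 30: 2^1 ≡ 2, 2^2 ≡ 2² = 4, 2^4 ≡ 4² = 16. Since 6 = 4 + 2, 2^6 ≡ 16·4: 16·4 = 64 ≡ 4. So 2^6 ≡ 4 (mod 30).
T(8): Repeated squaring mod 30: 8^1 ≡ 8, 8^2 ≡ 8² = 64 ≡ 4, 8^4 ≡ 4² = 16. Since 6 = 4 + 2, 8^6 ≡ 16·4: 16·4 = 64 ≡ 4. So 8^6 ≡ 4 (mod 30).
So T(2) = T(8) = 4 while 2 ≠ 8, so T is not injective, hence not bijective.
Since T is not bijective, we determine |image(T)|. Computing x^6 mod 30 for each x (by repeated squaring, reducing mod 30 at every step), the values T(0), T(1), …, T(29) are: 0, 1, 4, 9, 16, 25, 6, 19, 4, 21, 10, 1, 24, 19, 16, 15, 16, 19, 24, 1, 10, 21, 4, 19, 6, 25, 16, 9, 4, 1.
The distinct values are {0, 1, 4, 6, 9, 10, 15, 16, 19, 21, 24, 25}; there are 12 of them.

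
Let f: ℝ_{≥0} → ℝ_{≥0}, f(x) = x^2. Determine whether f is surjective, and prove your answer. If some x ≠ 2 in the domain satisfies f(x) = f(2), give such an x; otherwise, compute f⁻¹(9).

For any y ∈ ℝ_{≥0}, x = y^{1/2} ∈ ℝ_{≥0} gives f(x) = y, so f is surjective.
Since x ↦ x^2 is strictly increasing on ℝ_{≥0}, it is injective there, so no x ≠ 2 in the domain has f(x) = f(2). We therefore compute f⁻¹(9) = 9^{1/2} = 3 (indeed 3^2 = 9).

3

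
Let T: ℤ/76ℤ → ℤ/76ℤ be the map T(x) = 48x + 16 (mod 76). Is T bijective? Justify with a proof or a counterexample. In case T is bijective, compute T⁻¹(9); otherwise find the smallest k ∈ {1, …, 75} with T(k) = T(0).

We have gcd(48, 76) = 4 > 1. Taking u = 0 and v = 19: T(0) = 16 and T(19) = 48·19 + 16 = 928 ≡ 16 (mod 76).
So T(0) = T(19) while 0 ≠ 19, therefore T is not injective, hence not bijective.
Since T is not bijective, we find the least positive k with T(k) = T(0): this means 48k ≡ 0 (mod 76), i.e. 76 ∣ 48k. Since gcd(48, 76) = 4, dividing through by 4 this holds exactly when 19 ∣ 12k, and as gcd(12, 19) = 1, exactly when 19 ∣ k.
The smallest positive such k is 19.

19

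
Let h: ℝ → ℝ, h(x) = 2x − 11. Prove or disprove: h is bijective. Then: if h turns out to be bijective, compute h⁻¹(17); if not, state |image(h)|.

Suppose h(a) = h(b). Then 2a − 11 = 2b − 11, therefore 2a = 2b, therefore a = b.
For any y ∈ ℝ, x = (y + 11)/2 satisfies h(x) = y.
So h is bijective.
Since h is bijective, we compute h⁻¹(17) = (17 + 11)/2 = 14.

14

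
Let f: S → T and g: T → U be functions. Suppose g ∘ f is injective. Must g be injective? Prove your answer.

not injective

No. Take S = {1, 2}, T = {1, 2, 3, 4, 5}, U = {1, 2, 3, 4, 5}, f(a) = a for each a ∈ S, and g(b) = 4 if b ∈ {4, 5} else g(b) = b.
Then g ∘ f = f is injective (S ⊂ T and f is the inclusion), but g(4) = g(5) = 4 with 4 ≠ 5, so g is not injective.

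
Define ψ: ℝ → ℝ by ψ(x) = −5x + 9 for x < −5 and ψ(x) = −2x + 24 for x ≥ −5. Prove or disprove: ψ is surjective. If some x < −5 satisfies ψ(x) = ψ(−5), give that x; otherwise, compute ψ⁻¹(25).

Both pieces are strictly decreasing (slopes −5 and −2), so each is injective on its own interval.
The left piece maps (−∞, −5) onto (34, ∞); the right piece maps [−5, ∞) onto (−∞, 34].
These images together cover ℝ, so ψ is surjective.
Because the two images are disjoint, no x < −5 has ψ(x) = ψ(−5), so we compute ψ⁻¹(25): 25 lies in (−∞, 34], so solve −2x + 24 = 25: x = (25 − 24)/(−2) = −1/2.

-1/2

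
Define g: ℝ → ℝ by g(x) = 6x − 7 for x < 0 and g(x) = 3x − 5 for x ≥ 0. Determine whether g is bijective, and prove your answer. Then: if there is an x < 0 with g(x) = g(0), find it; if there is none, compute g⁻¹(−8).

Both pieces are strictly increasing (slopes 6 and 3), so each is injective on its own interval.
The left piece maps (−∞, 0) onto (−∞, −7); the right piece maps [0, ∞) onto [−5, ∞).
The images leave a gap (−7 has no preimage), so g is not surjective, hence not bijective.
Because the two images are disjoint, no x < 0 has g(x) = g(0), so we compute g⁻¹(−8): −8 lies in (−∞, −7), so solve 6x − 7 = −8: x = (−8 + 7)/6 = −1/6.

-1/6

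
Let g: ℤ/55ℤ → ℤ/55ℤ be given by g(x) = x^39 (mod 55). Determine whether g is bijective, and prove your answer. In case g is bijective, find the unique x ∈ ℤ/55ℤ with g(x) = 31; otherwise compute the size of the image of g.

Computing x^39 mod 55 for each x (by repeated squaring, reducing mod 55 at every step), the values g(0), g(1), …, g(54) are: 0, 1, 28, 37, 14, 20, 46, 8, 7, 49, 10, 11, 23, 17, 4, 25, 31, 13, 52, 29, 5, 21, 33, 12, 39, 15, 36, 53, 2, 19, 40, 16, 43, 22, 34, 50, 26, 3, 42, 24, 30, 51, 38, 32, 44, 45, 6, 48, 47, 9, 35, 41, 18, 27, 54.
Every element of ℤ/55ℤ appears exactly once in this list, so g is a bijection, and in particular bijective.
Since g is bijective, we read off the preimage of 31 from the same table: g(16) = 31, so g⁻¹(31) = 16.

16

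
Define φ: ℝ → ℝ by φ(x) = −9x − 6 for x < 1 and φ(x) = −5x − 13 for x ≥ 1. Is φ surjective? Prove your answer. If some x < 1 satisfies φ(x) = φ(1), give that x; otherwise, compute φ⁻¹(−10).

4/9

Both pieces are strictly decreasing (slopes −9 and −5), so each is injective on its own interval.
The left piece maps (−∞, 1) onto (−15, ∞); the right piece maps [1, ∞) onto (−∞, −18].
The union (−15, ∞) ∪ (−∞, −18] omits the interval between −15 and −18; in particular −15 has no preimage. So φ is not surjective.
Because the two images are disjoint, no x < 1 has φ(x) = φ(1), so we compute φ⁻¹(−10): −10 lies in (−15, ∞), so solve −9x − 6 = −10: x = (−10 + 6)/(−9) = 4/9.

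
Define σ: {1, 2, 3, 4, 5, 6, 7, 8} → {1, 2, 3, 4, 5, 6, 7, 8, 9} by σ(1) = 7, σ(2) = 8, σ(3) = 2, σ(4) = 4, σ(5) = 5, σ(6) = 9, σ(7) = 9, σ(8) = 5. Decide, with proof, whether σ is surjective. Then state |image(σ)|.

No element maps to 1, so σ is not surjective.
The image of σ is {2, 4, 5, 7, 8, 9}, which has 6 elements.

6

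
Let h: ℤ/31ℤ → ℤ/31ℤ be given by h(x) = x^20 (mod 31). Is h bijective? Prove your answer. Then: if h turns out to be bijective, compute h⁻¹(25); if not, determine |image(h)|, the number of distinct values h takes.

4

h(1) = 1^20 = 1.
h(2): Repeated squaring mod 31: 2^1 ≡ 2, 2^2 ≡ 2² = 4, 2^4 ≡ 4² = 16, 2^8 ≡ 16² = 256 ≡ 8, 2^16 ≡ 8² = 64 ≡ 2. Since 20 = 16 + 4, 2^20 ≡ 2·16: 2·16 = 32 ≡ 1. So 2^20 ≡ 1 (mod 31).
So h(1) = h(2) = 1 while 1 ≠ 2, thus h is not injective, hence not bijective.
Since h is not bijective, we determine |image(h)|. Computing x^20 mod 31 for each x (by repeated squaring, reducing mod 31 at every step), the values h(0), h(1), …, h(30) are: 0, 1, 1, 5, 1, 25, 5, 5, 1, 25, 25, 25, 5, 25, 5, 1, 1, 5, 25, 5, 25, 25, 25, 1, 5, 5, 25, 1, 5, 1, 1.
The distinct values are {0, 1, 5, 25}; there are 4 of them.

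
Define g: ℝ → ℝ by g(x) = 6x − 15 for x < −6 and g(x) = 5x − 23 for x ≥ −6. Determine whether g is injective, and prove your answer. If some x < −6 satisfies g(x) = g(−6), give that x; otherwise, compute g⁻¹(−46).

Both pieces are strictly increasing (slopes 6 and 5), so each is injective on its own interval.
The left piece maps (−∞, −6) onto (−∞, −51); the right piece maps [−6, ∞) onto [−53, ∞).
These images overlap. In particular g(−6) = −53 (right piece), and solving 6x − 15 = −53 on the left piece gives x = −19/3 < −6.
So g(−19/3) = g(−6) with −19/3 ≠ −6, and g is not injective. This x = −19/3 is the requested value below −6.

-19/3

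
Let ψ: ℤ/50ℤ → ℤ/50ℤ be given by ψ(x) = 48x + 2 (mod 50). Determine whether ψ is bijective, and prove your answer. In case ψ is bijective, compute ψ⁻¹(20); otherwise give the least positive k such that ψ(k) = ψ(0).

25

We have gcd(48, 50) = 2 > 1. Taking x_1 = 0 and x_2 = 25: ψ(0) = 2 and ψ(25) = 48·25 + 2 = 1202 ≡ 2 (mod 50).
So ψ(0) = ψ(25) while 0 ≠ 25, so ψ is not injective, hence not bijective.
Since ψ is not bijective, we find the least positive k with ψ(k) = ψ(0): this means 48k ≡ 0 (mod 50), i.e. 50 ∣ 48k. Since gcd(48, 50) = 2, dividing through by 2 this holds exactly when 25 ∣ 24k, and as gcd(24, 25) = 1, exactly when 25 ∣ k.
The smallest positive such k is 25.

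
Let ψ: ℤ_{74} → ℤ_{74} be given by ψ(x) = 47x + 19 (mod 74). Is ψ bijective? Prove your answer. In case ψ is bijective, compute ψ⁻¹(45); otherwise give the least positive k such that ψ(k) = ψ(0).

10

Recall: ψ is injective when ψ(a) = ψ(b) forces a = b.
Suppose ψ(a) = ψ(b) in ℤ_{74}. Then 47a + 19 ≡ 47b + 19 (mod 74), so 47(a − b) ≡ 0 (mod 74).
Since gcd(47, 74) = 1, 47 is invertible modulo 74, so a − b ≡ 0 (mod 74), i.e. a = b.
We now compute 47⁻¹ mod 74 explicitly. Euclid's algorithm: 74 = 1·47 + 27, 47 = 1·27 + 20, 27 = 1·20 + 7, 20 = 2·7 + 6, 7 = 1·6 + 1; back-substituting gives 1 = 63·47 − 40·74, so 47⁻¹ ≡ 63 (mod 74).
Then y ↦ 63(y − 19) is a two-sided inverse to ψ, so every y ∈ ℤ_{74} has a preimage.
So ψ is bijective.
Since ψ is bijective, we compute ψ⁻¹(45): solve 47x + 19 ≡ 45 (mod 74), i.e. 47x ≡ 26 (mod 74).
Multiplying by 47⁻¹ = 63 gives x ≡ 63·26 = 1638 = 22·74 + 10 ≡ 10 (mod 74).
Check: ψ(10) = 47·10 + 19 = 489 = 6·74 + 45 ≡ 45 (mod 74).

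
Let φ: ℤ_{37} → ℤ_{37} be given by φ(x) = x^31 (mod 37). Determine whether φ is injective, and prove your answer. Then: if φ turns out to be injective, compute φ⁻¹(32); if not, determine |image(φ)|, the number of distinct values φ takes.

Since 37 is prime, the nonzero elements of ℤ_{37} form a cyclic group of order 36.
As gcd(31, 36) = 1, raising to the 31st power is a bijection on this group: if a^31 ≡ b^31 then (ab^{−1})^31 = 1, and the only element of order dividing gcd(31, 36) = 1 is 1, so a = b.
With φ(0) = 0 this makes φ injective on all of ℤ_{37}, hence bijective (finite equal-size domain and codomain). In particular φ is injective.
Since φ is injective, we find the preimage of 32. The inverse of x ↦ x^31 on (ℤ_{37})^× is x ↦ x^7, because 31·7 = 217 = 6·36 + 1 ≡ 1 (mod 36) and x^{36} = 1 for x ≠ 0 (Fermat). So φ⁻¹(32) = 32^7 mod 37.
Repeated squaring mod 37: 32^1 ≡ 32, 32^2 ≡ 32² = 1024 ≡ 25, 32^4 ≡ 25² = 625 ≡ 33. Since 7 = 4 + 2 + 1, 32^7 ≡ 33·25·32: 33·25 = 825 ≡ 11, then 11·32 = 352 ≡ 19. So 32^7 ≡ 19 (mod 37).
Hence φ⁻¹(32) = 19.

19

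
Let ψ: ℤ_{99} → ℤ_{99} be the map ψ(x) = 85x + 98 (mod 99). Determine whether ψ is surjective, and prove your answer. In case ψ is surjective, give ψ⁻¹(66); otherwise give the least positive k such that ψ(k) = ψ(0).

73

Since gcd(85, 99) = 1, 85 is invertible modulo 99. Euclid's algorithm: 99 = 1·85 + 14, 85 = 6·14 + 1; back-substituting gives 1 = 7·85 − 6·99, so 85⁻¹ ≡ 7 (mod 99).
Then y ↦ 7(y − 98) is a two-sided inverse to ψ, so every y ∈ ℤ_{99} has a preimage.
So ψ is surjective.
Since ψ is surjective, we find ψ⁻¹(66): we need 85x ≡ 66 − 98 ≡ 67 (mod 99). Using 85⁻¹ = 7: x ≡ 7·67 = 469 = 4·99 + 73, so x = 73.
Check: ψ(73) = 85·73 + 98 = 6303 = 63·99 + 66 ≡ 66 (mod 99).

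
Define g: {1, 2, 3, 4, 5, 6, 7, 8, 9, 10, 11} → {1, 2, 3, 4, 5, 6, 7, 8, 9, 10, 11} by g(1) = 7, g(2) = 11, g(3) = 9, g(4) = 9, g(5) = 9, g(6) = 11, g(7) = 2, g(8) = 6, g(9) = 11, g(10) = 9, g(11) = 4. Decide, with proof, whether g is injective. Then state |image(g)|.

g(3) = 9 = g(4) with 3 ≠ 4, so g is not injective.
The image of g is {2, 4, 6, 7, 9, 11}, which has 6 elements.

6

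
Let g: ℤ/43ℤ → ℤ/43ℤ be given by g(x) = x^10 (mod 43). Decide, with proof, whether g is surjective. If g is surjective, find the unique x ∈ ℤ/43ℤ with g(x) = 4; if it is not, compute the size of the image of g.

22

g(21): Repeated squaring mod 43: 21^1 ≡ 21, 21^2 ≡ 21² = 441 ≡ 11, 21^4 ≡ 11² = 121 ≡ 35, 21^8 ≡ 35² = 1225 ≡ 21. Since 10 = 8 + 2, 21^10 ≡ 21·11: 21·11 = 231 ≡ 16. So 21^10 ≡ 16 (mod 43).
g(22): Repeated squaring mod 43: 22^1 ≡ 22, 22^2 ≡ 22² = 484 ≡ 11, 22^4 ≡ 11² = 121 ≡ 35, 22^8 ≡ 35² = 1225 ≡ 21. Since 10 = 8 + 2, 22^10 ≡ 21·11: 21·11 = 231 ≡ 16. So 22^10 ≡ 16 (mod 43).
So g(21) = g(22) = 16 while 21 ≠ 22, hence g is not injective.
A non-injective map from the 43-element set ℤ/43ℤ to itself takes at most 42 distinct values, so it cannot be surjective. So g is not surjective.
Since g is not surjective, we determine |image(g)|. Computing x^10 mod 43 for each x (by repeated squaring, reducing mod 43 at every step), the values g(0), g(1), …, g(42) are: 0, 1, 35, 10, 21, 24, 6, 36, 4, 14, 23, 41, 38, 15, 13, 25, 11, 9, 17, 40, 31, 16, 16, 31, 40, 17, 9, 11, 25, 13, 15, 38, 41, 23, 14, 4, 36, 6, 24, 21, 10, 35, 1.
The distinct values are {0, 1, 4, 6, 9, 10, 11, 13, 14, 15, 16, 17, 21, 23, 24, 25, 31, 35, 36, 38, 40, 41}; there are 22 of them.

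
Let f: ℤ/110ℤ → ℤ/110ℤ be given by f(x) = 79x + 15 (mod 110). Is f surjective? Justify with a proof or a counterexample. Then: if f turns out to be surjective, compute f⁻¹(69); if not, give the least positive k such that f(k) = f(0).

Since gcd(79, 110) = 1, 79 is invertible modulo 110. Euclid's algorithm: 110 = 1·79 + 31, 79 = 2·31 + 17, 31 = 1·17 + 14, 17 = 1·14 + 3, 14 = 4·3 + 2, 3 = 1·2 + 1; back-substituting gives 1 = 39·79 − 28·110, so 79⁻¹ ≡ 39 (mod 110).
Then y ↦ 39(y − 15) is a two-sided inverse to f, so every y ∈ ℤ/110ℤ has a preimage.
Therefore f is surjective.
Since f is surjective, we compute f⁻¹(69): solve 79x + 15 ≡ 69 (mod 110), i.e. 79x ≡ 54 (mod 110).
Multiplying by 79⁻¹ = 39 gives x ≡ 39·54 = 2106 = 19·110 + 16 ≡ 16 (mod 110).
Check: f(16) = 79·16 + 15 = 1279 = 11·110 + 69 ≡ 69 (mod 110).

16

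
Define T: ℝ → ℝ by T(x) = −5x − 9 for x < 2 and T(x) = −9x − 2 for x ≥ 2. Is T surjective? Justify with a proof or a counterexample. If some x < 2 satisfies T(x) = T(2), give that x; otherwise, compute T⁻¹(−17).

8/5

Both pieces are strictly decreasing (slopes −5 and −9), so each is injective on its own interval.
The left piece maps (−∞, 2) onto (−19, ∞); the right piece maps [2, ∞) onto (−∞, −20].
The union (−19, ∞) ∪ (−∞, −20] omits the interval between −19 and −20; in particular −19 has no preimage. So T is not surjective.
Because the two images are disjoint, no x < 2 has T(x) = T(2), so we compute T⁻¹(−17): −17 lies in (−19, ∞), so solve −5x − 9 = −17: x = (−17 + 9)/(−5) = 8/5.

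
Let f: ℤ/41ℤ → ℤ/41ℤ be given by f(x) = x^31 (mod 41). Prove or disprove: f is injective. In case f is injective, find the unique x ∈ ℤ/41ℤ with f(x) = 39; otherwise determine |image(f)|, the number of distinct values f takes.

2

Since 41 is prime, the nonzero elements of ℤ/41ℤ form a cyclic group of order 40.
As gcd(31, 40) = 1, raising to the 31st power is a bijection on this group: if u^31 ≡ v^31 then (uv^{−1})^31 = 1, and the only element of order dividing gcd(31, 40) = 1 is 1, so u = v.
With f(0) = 0 this makes f injective on all of ℤ/41ℤ, hence bijective (finite equal-size domain and codomain). In particular f is injective.
Since f is injective, we find the preimage of 39. The inverse of x ↦ x^31 on (ℤ/41ℤ)^× is x ↦ x^31, because 31·31 = 961 = 24·40 + 1 ≡ 1 (mod 40) and x^{40} = 1 for x ≠ 0 (Fermat). So f⁻¹(39) = 39^31 mod 41.
Repeated squaring mod 41: 39^1 ≡ 39, 39^2 ≡ 39² = 1521 ≡ 4, 39^4 ≡ 4² = 16, 39^8 ≡ 16² = 256 ≡ 10, 39^16 ≡ 10² = 100 ≡ 18. Since 31 = 16 + 8 + 4 + 2 + 1, 39^31 ≡ 18·10·16·4·39: 18·10 = 180 ≡ 16, then 16·16 = 256 ≡ 10, then 10·4 = 40, then 40·39 = 1560 ≡ 2. So 39^31 ≡ 2 (mod 41).
Hence f⁻¹(39) = 2.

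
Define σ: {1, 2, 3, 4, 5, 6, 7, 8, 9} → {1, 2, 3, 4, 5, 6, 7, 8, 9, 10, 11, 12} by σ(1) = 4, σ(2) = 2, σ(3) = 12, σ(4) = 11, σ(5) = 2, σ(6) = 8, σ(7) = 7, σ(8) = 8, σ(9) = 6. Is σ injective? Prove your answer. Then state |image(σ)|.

σ(2) = 2 = σ(5) with 2 ≠ 5, so σ is not injective.
The image of σ is {2, 4, 6, 7, 8, 11, 12}, which has 7 elements.

7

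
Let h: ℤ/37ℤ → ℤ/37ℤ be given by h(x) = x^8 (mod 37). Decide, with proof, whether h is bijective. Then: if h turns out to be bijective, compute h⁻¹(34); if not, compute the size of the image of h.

10

h(1) = 1^8 = 1.
h(6): Repeated squaring mod 37: 6^1 ≡ 6, 6^2 ≡ 6² = 36, 6^4 ≡ 36² = 1296 ≡ 1, 6^8 ≡ 1² = 1. So 6^8 ≡ 1 (mod 37).
So h(1) = h(6) = 1 while 1 ≠ 6, thus h is not injective, hence not bijective.
Since h is not bijective, we determine |image(h)|. Computing x^8 mod 37 for each x (by repeated squaring, reducing mod 37 at every step), the values h(0), h(1), …, h(36) are: 0, 1, 34, 12, 9, 16, 1, 16, 10, 33, 26, 10, 34, 9, 26, 7, 7, 33, 12, 12, 33, 7, 7, 26, 9, 34, 10, 26, 33, 10, 16, 1, 16, 9, 12, 34, 1.
The distinct values are {0, 1, 7, 9, 10, 12, 16, 26, 33, 34}; there are 10 of them.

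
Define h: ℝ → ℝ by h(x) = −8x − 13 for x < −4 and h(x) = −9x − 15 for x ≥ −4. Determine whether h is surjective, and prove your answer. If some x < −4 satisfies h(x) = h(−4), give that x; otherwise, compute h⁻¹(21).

Both pieces are strictly decreasing (slopes −8 and −9), so each is injective on its own interval.
The left piece maps (−∞, −4) onto (19, ∞); the right piece maps [−4, ∞) onto (−∞, 21].
The union (19, ∞) ∪ (−∞, 21] covers ℝ, so h is surjective.
For the follow-up: the images overlap, so an x < −4 with h(x) = h(−4) exists. h(−4) = 21; solving −8x − 13 = 21 for x < −4 gives x = (21 + 13)/(−8) = −17/4.

-17/4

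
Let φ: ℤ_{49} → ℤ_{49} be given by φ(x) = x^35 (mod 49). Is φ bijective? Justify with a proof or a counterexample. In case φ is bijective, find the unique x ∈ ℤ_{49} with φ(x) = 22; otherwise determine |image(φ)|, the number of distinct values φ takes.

φ(0) = 0^35 = 0.
φ(7): Repeated squaring mod 49: 7^1 ≡ 7, 7^2 ≡ 7² = 49 ≡ 0, 7^4 ≡ 0² = 0, 7^8 ≡ 0² = 0, 7^16 ≡ 0² = 0, 7^32 ≡ 0² = 0. Since 35 = 32 + 2 + 1, 7^35 ≡ 0·0·7: 0·0 = 0, then 0·7 = 0. So 7^35 ≡ 0 (mod 49).
So φ(0) = φ(7) = 0 while 0 ≠ 7, therefore φ is not injective, hence not bijective.
Since φ is not bijective, we determine |image(φ)|. Computing x^35 mod 49 for each x (by repeated squaring, reducing mod 49 at every step), the values φ(0), φ(1), …, φ(48) are: 0, 1, 18, 19, 30, 31, 48, 0, 1, 18, 19, 30, 31, 48, 0, 1, 18, 19, 30, 31, 48, 0, 1, 18, 19, 30, 31, 48, 0, 1, 18, 19, 30, 31, 48, 0, 1, 18, 19, 30, 31, 48, 0, 1, 18, 19, 30, 31, 48.
The distinct values are {0, 1, 18, 19, 30, 31, 48}; there are 7 of them.

7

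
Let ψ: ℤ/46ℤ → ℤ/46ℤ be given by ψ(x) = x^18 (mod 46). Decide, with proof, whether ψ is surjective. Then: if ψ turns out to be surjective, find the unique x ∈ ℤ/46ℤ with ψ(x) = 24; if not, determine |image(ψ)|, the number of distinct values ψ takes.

24

ψ(22): Repeated squaring mod 46: 22^1 ≡ 22, 22^2 ≡ 22² = 484 ≡ 24, 22^4 ≡ 24² = 576 ≡ 24, 22^8 ≡ 24² = 576 ≡ 24, 22^16 ≡ 24² = 576 ≡ 24. Since 18 = 16 + 2, 22^18 ≡ 24·24: 24·24 = 576 ≡ 24. So 22^18 ≡ 24 (mod 46).
ψ(24): Repeated squaring mod 46: 24^1 ≡ 24, 24^2 ≡ 24² = 576 ≡ 24, 24^4 ≡ 24² = 576 ≡ 24, 24^8 ≡ 24² = 576 ≡ 24, 24^16 ≡ 24² = 576 ≡ 24. Since 18 = 16 + 2, 24^18 ≡ 24·24: 24·24 = 576 ≡ 24. So 24^18 ≡ 24 (mod 46).
So ψ(22) = ψ(24) = 24 while 22 ≠ 24, therefore ψ is not injective.
A non-injective map from the 46-element set ℤ/46ℤ to itself takes at most 45 distinct values, so it cannot be surjective. Thus ψ is not surjective.
Since ψ is not surjective, we determine |image(ψ)|. Computing x^18 mod 46 for each x (by repeated squaring, reducing mod 46 at every step), the values ψ(0), ψ(1), …, ψ(45) are: 0, 1, 36, 25, 8, 29, 26, 41, 12, 27, 32, 39, 16, 9, 4, 35, 18, 3, 6, 31, 2, 13, 24, 23, 24, 13, 2, 31, 6, 3, 18, 35, 4, 9, 16, 39, 32, 27, 12, 41, 26, 29, 8, 25, 36, 1.
The distinct values are {0, 1, 2, 3, 4, 6, 8, 9, 12, 13, 16, 18, 23, 24, 25, 26, 27, 29, 31, 32, 35, 36, 39, 41}; there are 24 of them.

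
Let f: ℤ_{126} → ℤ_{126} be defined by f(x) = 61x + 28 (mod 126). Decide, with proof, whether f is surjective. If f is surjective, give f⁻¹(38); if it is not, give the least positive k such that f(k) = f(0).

58

Since gcd(61, 126) = 1, 61 is invertible modulo 126. Euclid's algorithm: 126 = 2·61 + 4, 61 = 15·4 + 1; back-substituting gives 1 = 31·61 − 15·126, so 61⁻¹ ≡ 31 (mod 126).
Then y ↦ 31(y − 28) is a two-sided inverse to f, so every y ∈ ℤ_{126} has a preimage.
Thus f is surjective.
Since f is surjective, we find f⁻¹(38): we need 61x ≡ 38 − 28 ≡ 10 (mod 126). Using 61⁻¹ = 31: x ≡ 31·10 = 310 = 2·126 + 58, so x = 58.
Check: f(58) = 61·58 + 28 = 3566 = 28·126 + 38 ≡ 38 (mod 126).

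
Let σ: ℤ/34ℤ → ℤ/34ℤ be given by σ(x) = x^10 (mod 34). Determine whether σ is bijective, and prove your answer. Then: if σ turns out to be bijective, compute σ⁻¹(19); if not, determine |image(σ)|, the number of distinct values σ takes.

σ(16): Repeated squaring mod 34: 16^1 ≡ 16, 16^2 ≡ 16² = 256 ≡ 18, 16^4 ≡ 18² = 324 ≡ 18, 16^8 ≡ 18² = 324 ≡ 18. Since 10 = 8 + 2, 16^10 ≡ 18·18: 18·18 = 324 ≡ 18. So 16^10 ≡ 18 (mod 34).
σ(18): Repeated squaring mod 34: 18^1 ≡ 18, 18^2 ≡ 18² = 324 ≡ 18, 18^4 ≡ 18² = 324 ≡ 18, 18^8 ≡ 18² = 324 ≡ 18. Since 10 = 8 + 2, 18^10 ≡ 18·18: 18·18 = 324 ≡ 18. So 18^10 ≡ 18 (mod 34).
So σ(16) = σ(18) = 18 while 16 ≠ 18, therefore σ is not injective, hence not bijective.
Since σ is not bijective, we determine |image(σ)|. Computing x^10 mod 34 for each x (by repeated squaring, reducing mod 34 at every step), the values σ(0), σ(1), …, σ(33) are: 0, 1, 4, 25, 16, 9, 32, 19, 30, 13, 2, 15, 26, 33, 8, 21, 18, 17, 18, 21, 8, 33, 26, 15, 2, 13, 30, 19, 32, 9, 16, 25, 4, 1.
The distinct values are {0, 1, 2, 4, 8, 9, 13, 15, 16, 17, 18, 19, 21, 25, 26, 30, 32, 33}; there are 18 of them.

18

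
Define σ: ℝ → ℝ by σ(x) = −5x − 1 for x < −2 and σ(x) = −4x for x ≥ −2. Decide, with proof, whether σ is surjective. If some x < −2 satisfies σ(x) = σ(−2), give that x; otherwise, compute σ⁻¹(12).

Both pieces are strictly decreasing (slopes −5 and −4), so each is injective on its own interval.
The left piece maps (−∞, −2) onto (9, ∞); the right piece maps [−2, ∞) onto (−∞, 8].
The union (9, ∞) ∪ (−∞, 8] omits the interval between 9 and 8; in particular 9 has no preimage. So σ is not surjective.
Because the two images are disjoint, no x < −2 has σ(x) = σ(−2), so we compute σ⁻¹(12): 12 lies in (9, ∞), so solve −5x − 1 = 12: x = (12 + 1)/(−5) = −13/5.

-13/5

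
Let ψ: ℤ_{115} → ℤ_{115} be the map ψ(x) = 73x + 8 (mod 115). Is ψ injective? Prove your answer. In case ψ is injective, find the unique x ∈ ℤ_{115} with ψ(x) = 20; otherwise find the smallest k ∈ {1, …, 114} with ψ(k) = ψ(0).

If ψ(s) = ψ(t), then 73s ≡ 73t (mod 115). Because gcd(73, 115) = 1, we may cancel 73 to get s ≡ t (mod 115).
So ψ is injective.
We now compute 73⁻¹ mod 115 explicitly. Euclid's algorithm: 115 = 1·73 + 42, 73 = 1·42 + 31, 42 = 1·31 + 11, 31 = 2·11 + 9, 11 = 1·9 + 2, 9 = 4·2 + 1; back-substituting gives 1 = 52·73 − 33·115, so 73⁻¹ ≡ 52 (mod 115).
Since ψ is injective, we find ψ⁻¹(20): we need 73x ≡ 20 − 8 ≡ 12 (mod 115). Using 73⁻¹ = 52: x ≡ 52·12 = 624 = 5·115 + 49, so x = 49.
Check: ψ(49) = 73·49 + 8 = 3585 = 31·115 + 20 ≡ 20 (mod 115).

49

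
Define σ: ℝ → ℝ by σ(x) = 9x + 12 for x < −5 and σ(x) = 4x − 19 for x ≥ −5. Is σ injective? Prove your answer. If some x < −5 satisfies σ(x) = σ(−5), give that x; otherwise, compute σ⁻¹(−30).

-17/3

Both pieces are strictly increasing (slopes 9 and 4), so each is injective on its own interval.
The left piece maps (−∞, −5) onto (−∞, −33); the right piece maps [−5, ∞) onto [−39, ∞).
These images overlap. In particular σ(−5) = −39 (right piece), and solving 9x + 12 = −39 on the left piece gives x = −17/3 < −5.
So σ(−17/3) = σ(−5) with −17/3 ≠ −5, and σ is not injective. This x = −17/3 is the requested value below −5.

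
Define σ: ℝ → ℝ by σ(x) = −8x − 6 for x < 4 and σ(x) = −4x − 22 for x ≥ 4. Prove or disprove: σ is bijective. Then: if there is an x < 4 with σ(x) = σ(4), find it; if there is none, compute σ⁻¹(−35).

29/8

Both pieces are strictly decreasing (slopes −8 and −4), so each is injective on its own interval.
The left piece maps (−∞, 4) onto (−38, ∞); the right piece maps [4, ∞) onto (−∞, −38].
Since −38 = −38, the images partition ℝ: σ is injective and surjective, hence bijective.
Because the two images are disjoint, no x < 4 has σ(x) = σ(4), so we compute σ⁻¹(−35): −35 lies in (−38, ∞), so solve −8x − 6 = −35: x = (−35 + 6)/(−8) = 29/8.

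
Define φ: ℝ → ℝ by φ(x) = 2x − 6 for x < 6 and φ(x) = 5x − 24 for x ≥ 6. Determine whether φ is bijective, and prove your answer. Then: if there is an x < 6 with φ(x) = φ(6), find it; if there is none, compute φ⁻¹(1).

Both pieces are strictly increasing (slopes 2 and 5), so each is injective on its own interval.
The left piece maps (−∞, 6) onto (−∞, 6); the right piece maps [6, ∞) onto [6, ∞).
Since 6 = 6, the images partition ℝ: φ is injective and surjective, hence bijective.
Because the two images are disjoint, no x < 6 has φ(x) = φ(6), so we compute φ⁻¹(1): 1 lies in (−∞, 6), so solve 2x − 6 = 1: x = (1 + 6)/2 = 7/2.

7/2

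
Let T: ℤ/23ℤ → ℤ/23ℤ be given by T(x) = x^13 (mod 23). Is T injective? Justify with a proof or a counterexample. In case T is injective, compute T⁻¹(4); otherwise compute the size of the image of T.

Since 23 is prime, the nonzero elements of ℤ/23ℤ form a cyclic group of order 22.
As gcd(13, 22) = 1, raising to the 13th power is a bijection on this group: if a^13 ≡ b^13 then (ab^{−1})^13 = 1, and the only element of order dividing gcd(13, 22) = 1 is 1, so a = b.
With T(0) = 0 this makes T injective on all of ℤ/23ℤ, hence bijective (finite equal-size domain and codomain). In particular T is injective.
Since T is injective, we find the preimage of 4. The inverse of x ↦ x^13 on (ℤ/23ℤ)^× is x ↦ x^17, because 13·17 = 221 = 10·22 + 1 ≡ 1 (mod 22) and x^{22} = 1 for x ≠ 0 (Fermat). So T⁻¹(4) = 4^17 mod 23.
Repeated squaring mod 23: 4^1 ≡ 4, 4^2 ≡ 4² = 16, 4^4 ≡ 16² = 256 ≡ 3, 4^8 ≡ 3² = 9, 4^16 ≡ 9² = 81 ≡ 12. Since 17 = 16 + 1, 4^17 ≡ 12·4: 12·4 = 48 ≡ 2. So 4^17 ≡ 2 (mod 23).
Hence T⁻¹(4) = 2.

2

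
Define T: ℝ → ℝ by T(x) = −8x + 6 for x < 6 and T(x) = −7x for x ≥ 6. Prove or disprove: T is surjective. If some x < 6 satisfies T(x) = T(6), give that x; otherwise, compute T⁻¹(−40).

23/4

Both pieces are strictly decreasing (slopes −8 and −7), so each is injective on its own interval.
The left piece maps (−∞, 6) onto (−42, ∞); the right piece maps [6, ∞) onto (−∞, −42].
These images together cover ℝ, so T is surjective.
Because the two images are disjoint, no x < 6 has T(x) = T(6), so we compute T⁻¹(−40): −40 lies in (−42, ∞), so solve −8x + 6 = −40: x = (−40 − 6)/(−8) = 23/4.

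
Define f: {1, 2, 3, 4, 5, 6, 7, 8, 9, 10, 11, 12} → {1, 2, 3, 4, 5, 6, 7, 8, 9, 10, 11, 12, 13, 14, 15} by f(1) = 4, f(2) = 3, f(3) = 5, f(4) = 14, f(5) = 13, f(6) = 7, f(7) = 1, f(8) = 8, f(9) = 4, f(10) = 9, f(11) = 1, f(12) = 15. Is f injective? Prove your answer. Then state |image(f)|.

f(1) = 4 = f(9) with 1 ≠ 9, so f is not injective.
The image of f is {1, 3, 4, 5, 7, 8, 9, 13, 14, 15}, which has 10 elements.

10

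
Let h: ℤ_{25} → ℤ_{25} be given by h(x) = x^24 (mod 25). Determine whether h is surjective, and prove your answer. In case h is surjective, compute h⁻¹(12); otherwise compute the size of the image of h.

h(3): Repeated squaring mod 25: 3^1 ≡ 3, 3^2 ≡ 3² = 9, 3^4 ≡ 9² = 81 ≡ 6, 3^8 ≡ 6² = 36 ≡ 11, 3^16 ≡ 11² = 121 ≡ 21. Since 24 = 16 + 8, 3^24 ≡ 21·11: 21·11 = 231 ≡ 6. So 3^24 ≡ 6 (mod 25).
h(4): Repeated squaring mod 25: 4^1 ≡ 4, 4^2 ≡ 4² = 16, 4^4 ≡ 16² = 256 ≡ 6, 4^8 ≡ 6² = 36 ≡ 11, 4^16 ≡ 11² = 121 ≡ 21. Since 24 = 16 + 8, 4^24 ≡ 21·11: 21·11 = 231 ≡ 6. So 4^24 ≡ 6 (mod 25).
So h(3) = h(4) = 6 while 3 ≠ 4, therefore h is not injective.
A non-injective map from the 25-element set ℤ_{25} to itself takes at most 24 distinct values, so it cannot be surjective. So h is not surjective.
Since h is not surjective, we determine |image(h)|. Computing x^24 mod 25 for each x (by repeated squaring, reducing mod 25 at every step), the values h(0), h(1), …, h(24) are: 0, 1, 16, 6, 6, 0, 21, 1, 21, 11, 0, 16, 11, 11, 16, 0, 11, 21, 1, 21, 0, 6, 6, 16, 1.
The distinct values are {0, 1, 6, 11, 16, 21}; there are 6 of them.

6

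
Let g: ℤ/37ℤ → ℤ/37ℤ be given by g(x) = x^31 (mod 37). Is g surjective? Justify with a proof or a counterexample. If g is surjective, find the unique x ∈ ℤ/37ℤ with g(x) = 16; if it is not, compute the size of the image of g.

Since 37 is prime, the nonzero elements of ℤ/37ℤ form a cyclic group of order 36.
As gcd(31, 36) = 1, raising to the 31st power is a bijection on this group: if a^31 ≡ b^31 then (ab^{−1})^31 = 1, and the only element of order dividing gcd(31, 36) = 1 is 1, so a = b.
With g(0) = 0 this makes g injective on all of ℤ/37ℤ, hence bijective (finite equal-size domain and codomain). In particular g is surjective.
Since g is surjective, we find the preimage of 16. The inverse of x ↦ x^31 on (ℤ/37ℤ)^× is x ↦ x^7, because 31·7 = 217 = 6·36 + 1 ≡ 1 (mod 36) and x^{36} = 1 for x ≠ 0 (Fermat). So g⁻¹(16) = 16^7 mod 37.
Repeated squaring mod 37: 16^1 ≡ 16, 16^2 ≡ 16² = 256 ≡ 34, 16^4 ≡ 34² = 1156 ≡ 9. Since 7 = 4 + 2 + 1, 16^7 ≡ 9·34·16: 9·34 = 306 ≡ 10, then 10·16 = 160 ≡ 12. So 16^7 ≡ 12 (mod 37).
Hence g⁻¹(16) = 12.

12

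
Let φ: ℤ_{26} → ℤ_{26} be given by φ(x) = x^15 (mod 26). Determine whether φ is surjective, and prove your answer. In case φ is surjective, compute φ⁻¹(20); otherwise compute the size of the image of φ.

φ(1) = 1^15 = 1.
φ(3): Repeated squaring mod 26: 3^1 ≡ 3, 3^2 ≡ 3² = 9, 3^4 ≡ 9² = 81 ≡ 3, 3^8 ≡ 3² = 9. Since 15 = 8 + 4 + 2 + 1, 3^15 ≡ 9·3·9·3: 9·3 = 27 ≡ 1, then 1·9 = 9, then 9·3 = 27 ≡ 1. So 3^15 ≡ 1 (mod 26).
So φ(1) = φ(3) = 1 while 1 ≠ 3, so φ is not injective.
A non-injective map from the 26-element set ℤ_{26} to itself takes at most 25 distinct values, so it cannot be surjective. So φ is not surjective.
Since φ is not surjective, we determine |image(φ)|. Computing x^15 mod 26 for each x (by repeated squaring, reducing mod 26 at every step), the values φ(0), φ(1), …, φ(25) are: 0, 1, 8, 1, 12, 21, 8, 5, 18, 1, 12, 5, 12, 13, 14, 21, 14, 25, 8, 21, 18, 5, 14, 25, 18, 25.
The distinct values are {0, 1, 5, 8, 12, 13, 14, 18, 21, 25}; there are 10 of them.

10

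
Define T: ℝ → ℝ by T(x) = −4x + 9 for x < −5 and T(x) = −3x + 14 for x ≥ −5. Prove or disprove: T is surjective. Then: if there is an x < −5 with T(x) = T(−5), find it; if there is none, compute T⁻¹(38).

-29/4

Both pieces are strictly decreasing (slopes −4 and −3), so each is injective on its own interval.
The left piece maps (−∞, −5) onto (29, ∞); the right piece maps [−5, ∞) onto (−∞, 29].
These images together cover ℝ, so T is surjective.
Because the two images are disjoint, no x < −5 has T(x) = T(−5), so we compute T⁻¹(38): 38 lies in (29, ∞), so solve −4x + 9 = 38: x = (38 − 9)/(−4) = −29/4.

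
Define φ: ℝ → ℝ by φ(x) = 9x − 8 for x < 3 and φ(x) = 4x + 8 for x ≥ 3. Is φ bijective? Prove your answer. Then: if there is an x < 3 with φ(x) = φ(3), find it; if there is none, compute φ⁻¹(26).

9/2

Both pieces are strictly increasing (slopes 9 and 4), so each is injective on its own interval.
The left piece maps (−∞, 3) onto (−∞, 19); the right piece maps [3, ∞) onto [20, ∞).
The images leave a gap (19 has no preimage), so φ is not surjective, hence not bijective.
Because the two images are disjoint, no x < 3 has φ(x) = φ(3), so we compute φ⁻¹(26): 26 lies in [20, ∞), so solve 4x + 8 = 26: x = (26 − 8)/4 = 9/2.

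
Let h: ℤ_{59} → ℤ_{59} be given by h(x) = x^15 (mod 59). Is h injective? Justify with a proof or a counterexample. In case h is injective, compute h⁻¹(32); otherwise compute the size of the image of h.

Since 59 is prime, the nonzero elements of ℤ_{59} form a cyclic group of order 58.
As gcd(15, 58) = 1, raising to the 15th power is a bijection on this group: if u^15 ≡ v^15 then (uv^{−1})^15 = 1, and the only element of order dividing gcd(15, 58) = 1 is 1, so u = v.
With h(0) = 0 this makes h injective on all of ℤ_{59}, hence bijective (finite equal-size domain and codomain). In particular h is injective.
Since h is injective, we find the preimage of 32. The inverse of x ↦ x^15 on (ℤ_{59})^× is x ↦ x^31, because 15·31 = 465 = 8·58 + 1 ≡ 1 (mod 58) and x^{58} = 1 for x ≠ 0 (Fermat). So h⁻¹(32) = 32^31 mod 59.
Repeated squaring mod 59: 32^1 ≡ 32, 32^2 ≡ 32² = 1024 ≡ 21, 32^4 ≡ 21² = 441 ≡ 28, 32^8 ≡ 28² = 784 ≡ 17, 32^16 ≡ 17² = 289 ≡ 53. Since 31 = 16 + 8 + 4 + 2 + 1, 32^31 ≡ 53·17·28·21·32: 53·17 = 901 ≡ 16, then 16·28 = 448 ≡ 35, then 35·21 = 735 ≡ 27, then 27·32 = 864 ≡ 38. So 32^31 ≡ 38 (mod 59).
Hence h⁻¹(32) = 38.

38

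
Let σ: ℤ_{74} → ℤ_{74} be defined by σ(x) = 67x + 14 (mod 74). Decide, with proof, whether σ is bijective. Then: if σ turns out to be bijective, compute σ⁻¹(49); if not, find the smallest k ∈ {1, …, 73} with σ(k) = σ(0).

Recall that σ is injective if σ(u) = σ(v) implies u = v.
If σ(u) = σ(v), then 67u ≡ 67v (mod 74). Because gcd(67, 74) = 1, we may cancel 67 to get u ≡ v (mod 74).
We now compute 67⁻¹ mod 74 explicitly. Euclid's algorithm: 74 = 1·67 + 7, 67 = 9·7 + 4, 7 = 1·4 + 3, 4 = 1·3 + 1; back-substituting gives 1 = 21·67 − 19·74, so 67⁻¹ ≡ 21 (mod 74).
Then y ↦ 21(y − 14) is a two-sided inverse to σ, so every y ∈ ℤ_{74} has a preimage.
Hence σ is bijective.
Since σ is bijective, we find σ⁻¹(49): we need 67x ≡ 49 − 14 ≡ 35 (mod 74). Using 67⁻¹ = 21: x ≡ 21·35 = 735 = 9·74 + 69, so x = 69.
Check: σ(69) = 67·69 + 14 = 4637 = 62·74 + 49 ≡ 49 (mod 74).

69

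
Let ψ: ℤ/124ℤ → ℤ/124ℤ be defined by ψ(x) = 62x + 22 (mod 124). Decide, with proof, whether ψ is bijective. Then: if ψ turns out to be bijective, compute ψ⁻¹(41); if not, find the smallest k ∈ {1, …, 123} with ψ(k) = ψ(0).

We have gcd(62, 124) = 62 > 1. Taking u = 0 and v = 2: ψ(0) = 22 and ψ(2) = 62·2 + 22 = 146 ≡ 22 (mod 124).
So ψ(0) = ψ(2) while 0 ≠ 2, hence ψ is not injective, hence not bijective.
Since ψ is not bijective, we find the least positive k with ψ(k) = ψ(0): this means 62k ≡ 0 (mod 124), i.e. 124 ∣ 62k. Since gcd(62, 124) = 62, dividing through by 62 this holds exactly when 2 ∣ k.
The smallest positive such k is 2.

2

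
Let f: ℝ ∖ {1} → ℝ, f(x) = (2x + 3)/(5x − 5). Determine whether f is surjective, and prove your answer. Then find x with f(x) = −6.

If f(x) = 2/5, cross-multiplying gives 5(2x + 3) = 2(5x − 5), which simplifies to 15 = −10 — false.  So 2/5 has no preimage and f is not surjective.
Solving f(x) = −6: cross-multiplying gives 2x + 3 = −6(5x − 5), which rearranges to 32x = 27, so x = 27/32.

27/32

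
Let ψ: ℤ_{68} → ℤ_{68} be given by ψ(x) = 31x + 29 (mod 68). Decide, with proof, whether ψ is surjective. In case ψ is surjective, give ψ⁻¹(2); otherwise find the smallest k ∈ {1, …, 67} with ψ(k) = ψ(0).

Recall that surjectivity means every element of the codomain has a preimage under ψ.
Since gcd(31, 68) = 1, 31 is invertible modulo 68. Euclid's algorithm: 68 = 2·31 + 6, 31 = 5·6 + 1; back-substituting gives 1 = 11·31 − 5·68, so 31⁻¹ ≡ 11 (mod 68).
Then y ↦ 11(y − 29) is a two-sided inverse to ψ, so every y ∈ ℤ_{68} has a preimage.
So ψ is surjective.
Since ψ is surjective, we find ψ⁻¹(2): we need 31x ≡ 2 − 29 ≡ 41 (mod 68). Using 31⁻¹ = 11: x ≡ 11·41 = 451 = 6·68 + 43, so x = 43.
Check: ψ(43) = 31·43 + 29 = 1362 = 20·68 + 2 ≡ 2 (mod 68).

43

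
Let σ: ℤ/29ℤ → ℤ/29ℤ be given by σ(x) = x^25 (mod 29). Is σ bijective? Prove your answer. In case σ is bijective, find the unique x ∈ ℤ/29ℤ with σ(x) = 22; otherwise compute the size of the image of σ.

Since 29 is prime, the nonzero elements of ℤ/29ℤ form a cyclic group of order 28.
As gcd(25, 28) = 1, raising to the 25th power is a bijection on this group: if s^25 ≡ t^25 then (st^{−1})^25 = 1, and the only element of order dividing gcd(25, 28) = 1 is 1, so s = t.
With σ(0) = 0 this makes σ injective on all of ℤ/29ℤ, hence bijective (finite equal-size domain and codomain). In particular σ is bijective.
Since σ is bijective, we find the preimage of 22. The inverse of x ↦ x^25 on (ℤ/29ℤ)^× is x ↦ x^9, because 25·9 = 225 = 8·28 + 1 ≡ 1 (mod 28) and x^{28} = 1 for x ≠ 0 (Fermat). So σ⁻¹(22) = 22^9 mod 29.
Repeated squaring mod 29: 22^1 ≡ 22, 22^2 ≡ 22² = 484 ≡ 20, 22^4 ≡ 20² = 400 ≡ 23, 22^8 ≡ 23² = 529 ≡ 7. Since 9 = 8 + 1, 22^9 ≡ 7·22: 7·22 = 154 ≡ 9. So 22^9 ≡ 9 (mod 29).
Hence σ⁻¹(22) = 9.

9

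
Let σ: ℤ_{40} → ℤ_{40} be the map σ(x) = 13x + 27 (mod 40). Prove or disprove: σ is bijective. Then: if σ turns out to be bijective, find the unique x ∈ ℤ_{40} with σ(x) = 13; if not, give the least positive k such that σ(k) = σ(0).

2

If σ(a) = σ(b), then 13a ≡ 13b (mod 40). Because gcd(13, 40) = 1, we may cancel 13 to get a ≡ b (mod 40).
We now compute 13⁻¹ mod 40 explicitly. Euclid's algorithm: 40 = 3·13 + 1; back-substituting gives 1 = 37·13 − 12·40, so 13⁻¹ ≡ 37 (mod 40).
Then y ↦ 37(y − 27) is a two-sided inverse to σ, so every y ∈ ℤ_{40} has a preimage.
So σ is bijective.
Since σ is bijective, we find σ⁻¹(13): we need 13x ≡ 13 − 27 ≡ 26 (mod 40). Using 13⁻¹ = 37: x ≡ 37·26 = 962 = 24·40 + 2, so x = 2.
Check: σ(2) = 13·2 + 27 = 53 = 1·40 + 13 ≡ 13 (mod 40).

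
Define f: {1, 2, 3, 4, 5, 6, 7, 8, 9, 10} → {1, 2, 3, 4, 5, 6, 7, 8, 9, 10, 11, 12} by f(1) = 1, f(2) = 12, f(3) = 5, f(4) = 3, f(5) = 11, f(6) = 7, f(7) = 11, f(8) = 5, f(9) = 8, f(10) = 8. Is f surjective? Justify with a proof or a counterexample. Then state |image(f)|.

No element maps to 2, so f is not surjective.
The image of f is {1, 3, 5, 7, 8, 11, 12}, which has 7 elements.

7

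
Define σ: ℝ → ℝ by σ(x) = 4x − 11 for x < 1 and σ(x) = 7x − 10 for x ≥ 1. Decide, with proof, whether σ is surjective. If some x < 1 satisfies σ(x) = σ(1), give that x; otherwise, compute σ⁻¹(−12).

Both pieces are strictly increasing (slopes 4 and 7), so each is injective on its own interval.
The left piece maps (−∞, 1) onto (−∞, −7); the right piece maps [1, ∞) onto [−3, ∞).
The union (−∞, −7) ∪ [−3, ∞) omits the interval between −7 and −3; in particular −7 has no preimage. So σ is not surjective.
Because the two images are disjoint, no x < 1 has σ(x) = σ(1), so we compute σ⁻¹(−12): −12 lies in (−∞, −7), so solve 4x − 11 = −12: x = (−12 + 11)/4 = −1/4.

-1/4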